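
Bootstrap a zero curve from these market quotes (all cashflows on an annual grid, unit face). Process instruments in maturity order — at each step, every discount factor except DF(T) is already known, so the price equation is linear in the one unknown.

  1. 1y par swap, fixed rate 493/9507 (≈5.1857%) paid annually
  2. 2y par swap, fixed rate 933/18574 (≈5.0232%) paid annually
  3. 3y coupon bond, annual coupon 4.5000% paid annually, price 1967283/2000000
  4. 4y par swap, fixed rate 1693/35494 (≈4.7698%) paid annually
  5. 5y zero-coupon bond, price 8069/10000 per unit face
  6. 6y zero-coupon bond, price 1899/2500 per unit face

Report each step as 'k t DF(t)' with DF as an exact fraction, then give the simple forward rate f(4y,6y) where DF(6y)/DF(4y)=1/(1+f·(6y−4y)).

step 1 [1y] swap r/1=493/9507: DF=(1 − 493/9507·(0))/(1+493/9507) = 9507/10000 ≈ 0.950700
step 2 [2y] swap r/1=933/18574: DF=(1 − 933/18574·(0.950700))/(1+933/18574) = 9067/10000 ≈ 0.906700
step 3 [3y] bond c/1=9/200: DF=(1967283/2000000 − 9/200·(0.950700+0.906700))/(1+9/200) = 8613/10000 ≈ 0.861300
step 4 [4y] swap r/1=1693/35494: DF=(1 − 1693/35494·(0.950700+0.906700+0.861300))/(1+1693/35494) = 8307/10000 ≈ 0.830700
step 5 [5y] zero: DF = P = 8069/10000 ≈ 0.806900
step 6 [6y] zero: DF = P = 1899/2500 ≈ 0.759600

1 1 9507/10000
2 2 9067/10000
3 3 8613/10000
4 4 8307/10000
5 5 8069/10000
6 6 1899/2500
f(4y,6y) = ((8307/10000)/(1899/2500) − 1)/(2) = 79/1688 ≈ 4.6801%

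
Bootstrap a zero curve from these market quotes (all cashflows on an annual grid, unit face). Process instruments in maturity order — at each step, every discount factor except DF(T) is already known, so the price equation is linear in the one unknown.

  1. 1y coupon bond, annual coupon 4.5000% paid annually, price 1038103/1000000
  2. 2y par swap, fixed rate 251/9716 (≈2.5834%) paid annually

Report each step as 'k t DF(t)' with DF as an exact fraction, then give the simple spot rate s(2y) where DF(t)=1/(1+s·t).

step 1 [1y] bond c/1=9/200: DF=(1038103/1000000 − 9/200·(0))/(1+9/200) = 4967/5000 ≈ 0.993400
step 2 [2y] swap r/1=251/9716: DF=(1 − 251/9716·(0.993400))/(1+251/9716) = 4749/5000 ≈ 0.949800

1 1 4967/5000
2 2 4749/5000
s(2y) = (1/(4749/5000) − 1)/(2) = 251/9498 ≈ 2.6427%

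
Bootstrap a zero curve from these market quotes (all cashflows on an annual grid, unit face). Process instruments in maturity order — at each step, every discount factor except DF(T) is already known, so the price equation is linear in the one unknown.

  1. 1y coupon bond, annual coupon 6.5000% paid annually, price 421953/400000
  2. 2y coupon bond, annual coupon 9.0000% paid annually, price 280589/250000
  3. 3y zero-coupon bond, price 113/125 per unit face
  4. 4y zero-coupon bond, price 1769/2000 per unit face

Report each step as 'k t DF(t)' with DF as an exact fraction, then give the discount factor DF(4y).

step 1 [1y] bond c/1=13/200: DF=(421953/400000 − 13/200·(0))/(1+13/200) = 1981/2000 ≈ 0.990500
step 2 [2y] bond c/1=9/100: DF=(280589/250000 − 9/100·(0.990500))/(1+9/100) = 9479/10000 ≈ 0.947900
step 3 [3y] zero: DF = P = 113/125 ≈ 0.904000
step 4 [4y] zero: DF = P = 1769/2000 ≈ 0.884500

1 1 1981/2000
2 2 9479/10000
3 3 113/125
4 4 1769/2000
DF(4y) = 1769/2000 ≈ 0.884500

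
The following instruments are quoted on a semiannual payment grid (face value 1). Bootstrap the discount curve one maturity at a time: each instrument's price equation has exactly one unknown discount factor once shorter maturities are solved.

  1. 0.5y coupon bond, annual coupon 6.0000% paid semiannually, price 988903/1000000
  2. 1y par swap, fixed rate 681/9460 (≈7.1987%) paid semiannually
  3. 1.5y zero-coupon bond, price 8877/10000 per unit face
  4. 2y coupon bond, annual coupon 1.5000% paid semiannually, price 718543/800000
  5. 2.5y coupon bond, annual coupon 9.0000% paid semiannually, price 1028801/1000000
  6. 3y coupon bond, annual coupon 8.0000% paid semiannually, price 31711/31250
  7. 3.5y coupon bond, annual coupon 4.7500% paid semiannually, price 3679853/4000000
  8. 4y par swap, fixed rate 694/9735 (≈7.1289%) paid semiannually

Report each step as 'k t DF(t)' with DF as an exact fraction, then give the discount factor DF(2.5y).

1 1/2 9601/10000
2 1 9319/10000
3 3/2 8877/10000
4 2 2177/2500
5 5/2 8273/10000
6 3 1607/2000
7 7/2 7761/10000
8 4 7571/10000
DF(2.5y) = 8273/10000 ≈ 0.827300

step 1 [0.5y] bond c/2=3/100: DF=(988903/1000000 − 3/100·(0))/(1+3/100) = 9601/10000 ≈ 0.960100
step 2 [1y] swap r/2=681/18920: DF=(1 − 681/18920·(0.960100))/(1+681/18920) = 9319/10000 ≈ 0.931900
step 3 [1.5y] zero: DF = P = 8877/10000 ≈ 0.887700
step 4 [2y] bond c/2=3/400: DF=(718543/800000 − 3/400·(0.960100+0.931900+0.887700))/(1+3/400) = 2177/2500 ≈ 0.870800
step 5 [2.5y] bond c/2=9/200: DF=(1028801/1000000 − 9/200·(0.960100+0.931900+0.887700+0.870800))/(1+9/200) = 8273/10000 ≈ 0.827300
step 6 [3y] bond c/2=1/25: DF=(31711/31250 − 1/25·(0.960100+0.931900+0.887700+0.870800+0.827300))/(1+1/25) = 1607/2000 ≈ 0.803500
step 7 [3.5y] bond c/2=19/800: DF=(3679853/4000000 − 19/800·(0.960100+0.931900+0.887700+0.870800+0.827300+0.803500))/(1+19/800) = 7761/10000 ≈ 0.776100
step 8 [4y] swap r/2=347/9735: DF=(1 − 347/9735·(0.960100+0.931900+0.887700+0.870800+0.827300+0.803500+0.776100))/(1+347/9735) = 7571/10000 ≈ 0.757100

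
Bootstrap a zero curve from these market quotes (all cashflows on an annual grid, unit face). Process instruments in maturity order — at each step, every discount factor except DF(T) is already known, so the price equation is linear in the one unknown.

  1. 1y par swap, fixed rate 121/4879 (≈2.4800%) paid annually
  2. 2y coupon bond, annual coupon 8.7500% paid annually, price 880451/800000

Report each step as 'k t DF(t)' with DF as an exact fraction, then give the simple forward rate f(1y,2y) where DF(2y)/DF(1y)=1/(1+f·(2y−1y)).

1 1 4879/5000
2 2 1867/2000
f(1y,2y) = ((4879/5000)/(1867/2000) − 1)/(1) = 423/9335 ≈ 4.5313%

step 1 [1y] swap r/1=121/4879: DF=(1 − 121/4879·(0))/(1+121/4879) = 4879/5000 ≈ 0.975800
step 2 [2y] bond c/1=7/80: DF=(880451/800000 − 7/80·(0.975800))/(1+7/80) = 1867/2000 ≈ 0.933500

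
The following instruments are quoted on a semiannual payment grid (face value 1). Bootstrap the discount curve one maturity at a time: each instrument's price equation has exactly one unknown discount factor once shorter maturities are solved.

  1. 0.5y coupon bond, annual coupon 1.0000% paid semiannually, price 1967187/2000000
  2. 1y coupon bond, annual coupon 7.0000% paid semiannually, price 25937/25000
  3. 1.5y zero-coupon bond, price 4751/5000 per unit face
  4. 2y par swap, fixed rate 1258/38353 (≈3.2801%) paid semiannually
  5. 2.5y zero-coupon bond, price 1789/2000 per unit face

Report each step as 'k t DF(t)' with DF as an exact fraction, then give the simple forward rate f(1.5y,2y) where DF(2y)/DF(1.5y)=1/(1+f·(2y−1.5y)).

1 1/2 9787/10000
2 1 9693/10000
3 3/2 4751/5000
4 2 9371/10000
5 5/2 1789/2000
f(1.5y,2y) = ((4751/5000)/(9371/10000) − 1)/(1/2) = 262/9371 ≈ 2.7959%

step 1 [0.5y] bond c/2=1/200: DF=(1967187/2000000 − 1/200·(0))/(1+1/200) = 9787/10000 ≈ 0.978700
step 2 [1y] bond c/2=7/200: DF=(25937/25000 − 7/200·(0.978700))/(1+7/200) = 9693/10000 ≈ 0.969300
step 3 [1.5y] zero: DF = P = 4751/5000 ≈ 0.950200
step 4 [2y] swap r/2=629/38353: DF=(1 − 629/38353·(0.978700+0.969300+0.950200))/(1+629/38353) = 9371/10000 ≈ 0.937100
step 5 [2.5y] zero: DF = P = 1789/2000 ≈ 0.894500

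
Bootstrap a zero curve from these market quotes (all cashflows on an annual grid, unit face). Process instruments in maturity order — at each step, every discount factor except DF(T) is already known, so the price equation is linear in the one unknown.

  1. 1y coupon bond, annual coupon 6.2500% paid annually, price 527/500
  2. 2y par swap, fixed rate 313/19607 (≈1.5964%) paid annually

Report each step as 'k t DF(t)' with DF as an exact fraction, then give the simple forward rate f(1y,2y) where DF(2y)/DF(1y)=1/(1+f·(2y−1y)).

step 1 [1y] bond c/1=1/16: DF=(527/500 − 1/16·(0))/(1+1/16) = 124/125 ≈ 0.992000
step 2 [2y] swap r/1=313/19607: DF=(1 − 313/19607·(0.992000))/(1+313/19607) = 9687/10000 ≈ 0.968700

1 1 124/125
2 2 9687/10000
f(1y,2y) = ((124/125)/(9687/10000) − 1)/(1) = 233/9687 ≈ 2.4053%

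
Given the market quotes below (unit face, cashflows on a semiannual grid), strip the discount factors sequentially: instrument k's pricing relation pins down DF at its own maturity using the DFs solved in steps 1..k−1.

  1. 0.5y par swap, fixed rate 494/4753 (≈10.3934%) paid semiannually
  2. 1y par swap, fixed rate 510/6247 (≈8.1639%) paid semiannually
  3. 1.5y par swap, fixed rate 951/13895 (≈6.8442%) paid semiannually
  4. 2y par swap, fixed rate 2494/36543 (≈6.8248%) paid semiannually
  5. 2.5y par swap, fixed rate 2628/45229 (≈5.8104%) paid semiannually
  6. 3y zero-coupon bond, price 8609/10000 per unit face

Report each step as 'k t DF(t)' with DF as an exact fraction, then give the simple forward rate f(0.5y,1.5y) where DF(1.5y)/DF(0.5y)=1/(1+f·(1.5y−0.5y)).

step 1 [0.5y] swap r/2=247/4753: DF=(1 − 247/4753·(0))/(1+247/4753) = 4753/5000 ≈ 0.950600
step 2 [1y] swap r/2=255/6247: DF=(1 − 255/6247·(0.950600))/(1+255/6247) = 1847/2000 ≈ 0.923500
step 3 [1.5y] swap r/2=951/27790: DF=(1 − 951/27790·(0.950600+0.923500))/(1+951/27790) = 9049/10000 ≈ 0.904900
step 4 [2y] swap r/2=1247/36543: DF=(1 − 1247/36543·(0.950600+0.923500+0.904900))/(1+1247/36543) = 8753/10000 ≈ 0.875300
step 5 [2.5y] swap r/2=1314/45229: DF=(1 − 1314/45229·(0.950600+0.923500+0.904900+0.875300))/(1+1314/45229) = 4343/5000 ≈ 0.868600
step 6 [3y] zero: DF = P = 8609/10000 ≈ 0.860900

1 1/2 4753/5000
2 1 1847/2000
3 3/2 9049/10000
4 2 8753/10000
5 5/2 4343/5000
6 3 8609/10000
f(0.5y,1.5y) = ((4753/5000)/(9049/10000) − 1)/(1) = 457/9049 ≈ 5.0503%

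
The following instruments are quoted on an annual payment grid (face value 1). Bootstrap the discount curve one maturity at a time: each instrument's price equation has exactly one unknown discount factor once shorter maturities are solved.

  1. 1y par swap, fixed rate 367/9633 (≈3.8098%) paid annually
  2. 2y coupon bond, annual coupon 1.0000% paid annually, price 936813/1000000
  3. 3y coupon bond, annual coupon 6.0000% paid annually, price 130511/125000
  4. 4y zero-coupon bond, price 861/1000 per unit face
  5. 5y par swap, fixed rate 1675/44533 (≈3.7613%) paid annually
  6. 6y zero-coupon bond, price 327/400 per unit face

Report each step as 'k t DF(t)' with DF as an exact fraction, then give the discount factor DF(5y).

1 1 9633/10000
2 2 459/500
3 3 1757/2000
4 4 861/1000
5 5 333/400
6 6 327/400
DF(5y) = 333/400 ≈ 0.832500

step 1 [1y] swap r/1=367/9633: DF=(1 − 367/9633·(0))/(1+367/9633) = 9633/10000 ≈ 0.963300
step 2 [2y] bond c/1=1/100: DF=(936813/1000000 − 1/100·(0.963300))/(1+1/100) = 459/500 ≈ 0.918000
step 3 [3y] bond c/1=3/50: DF=(130511/125000 − 3/50·(0.963300+0.918000))/(1+3/50) = 1757/2000 ≈ 0.878500
step 4 [4y] zero: DF = P = 861/1000 ≈ 0.861000
step 5 [5y] swap r/1=1675/44533: DF=(1 − 1675/44533·(0.963300+0.918000+0.878500+0.861000))/(1+1675/44533) = 333/400 ≈ 0.832500
step 6 [6y] zero: DF = P = 327/400 ≈ 0.817500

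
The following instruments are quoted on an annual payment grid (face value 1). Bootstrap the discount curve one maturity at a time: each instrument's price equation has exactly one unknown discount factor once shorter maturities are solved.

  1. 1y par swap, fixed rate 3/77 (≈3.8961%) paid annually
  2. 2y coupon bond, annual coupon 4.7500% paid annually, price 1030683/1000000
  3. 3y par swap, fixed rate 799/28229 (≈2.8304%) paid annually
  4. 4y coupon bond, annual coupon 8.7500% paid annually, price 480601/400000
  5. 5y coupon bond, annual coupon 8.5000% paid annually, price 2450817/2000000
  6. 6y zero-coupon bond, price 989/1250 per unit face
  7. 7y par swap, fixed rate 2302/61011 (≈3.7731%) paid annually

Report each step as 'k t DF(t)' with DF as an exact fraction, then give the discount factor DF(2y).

1 1 77/80
2 2 9403/10000
3 3 9201/10000
4 4 8777/10000
5 5 1679/2000
6 6 989/1250
7 7 3849/5000
DF(2y) = 9403/10000 ≈ 0.940300

step 1 [1y] swap r/1=3/77: DF=(1 − 3/77·(0))/(1+3/77) = 77/80 ≈ 0.962500
step 2 [2y] bond c/1=19/400: DF=(1030683/1000000 − 19/400·(0.962500))/(1+19/400) = 9403/10000 ≈ 0.940300
step 3 [3y] swap r/1=799/28229: DF=(1 − 799/28229·(0.962500+0.940300))/(1+799/28229) = 9201/10000 ≈ 0.920100
step 4 [4y] bond c/1=7/80: DF=(480601/400000 − 7/80·(0.962500+0.940300+0.920100))/(1+7/80) = 8777/10000 ≈ 0.877700
step 5 [5y] bond c/1=17/200: DF=(2450817/2000000 − 17/200·(0.962500+0.940300+0.920100+0.877700))/(1+17/200) = 1679/2000 ≈ 0.839500
step 6 [6y] zero: DF = P = 989/1250 ≈ 0.791200
step 7 [7y] swap r/1=2302/61011: DF=(1 − 2302/61011·(0.962500+0.940300+0.920100+0.877700+0.839500+0.791200))/(1+2302/61011) = 3849/5000 ≈ 0.769800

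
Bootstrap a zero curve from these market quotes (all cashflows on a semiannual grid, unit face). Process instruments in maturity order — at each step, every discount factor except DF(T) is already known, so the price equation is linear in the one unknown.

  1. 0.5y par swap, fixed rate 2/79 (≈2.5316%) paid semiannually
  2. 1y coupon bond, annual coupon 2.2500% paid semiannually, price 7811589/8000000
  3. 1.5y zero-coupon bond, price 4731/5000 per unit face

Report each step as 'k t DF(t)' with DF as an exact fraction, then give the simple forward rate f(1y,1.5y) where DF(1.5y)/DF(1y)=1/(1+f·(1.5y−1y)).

1 1/2 79/80
2 1 4773/5000
3 3/2 4731/5000
f(1y,1.5y) = ((4773/5000)/(4731/5000) − 1)/(1/2) = 28/1577 ≈ 1.7755%

step 1 [0.5y] swap r/2=1/79: DF=(1 − 1/79·(0))/(1+1/79) = 79/80 ≈ 0.987500
step 2 [1y] bond c/2=9/800: DF=(7811589/8000000 − 9/800·(0.987500))/(1+9/800) = 4773/5000 ≈ 0.954600
step 3 [1.5y] zero: DF = P = 4731/5000 ≈ 0.946200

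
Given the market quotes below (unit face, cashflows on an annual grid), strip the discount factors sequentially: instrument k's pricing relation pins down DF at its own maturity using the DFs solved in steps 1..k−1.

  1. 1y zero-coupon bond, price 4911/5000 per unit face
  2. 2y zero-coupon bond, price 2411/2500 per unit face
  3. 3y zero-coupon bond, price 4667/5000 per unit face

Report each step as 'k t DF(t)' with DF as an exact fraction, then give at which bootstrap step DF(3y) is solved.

1 1 4911/5000
2 2 2411/2500
3 3 4667/5000
DF(3y) is solved at step 3

step 1 [1y] zero: DF = P = 4911/5000 ≈ 0.982200
step 2 [2y] zero: DF = P = 2411/2500 ≈ 0.964400
step 3 [3y] zero: DF = P = 4667/5000 ≈ 0.933400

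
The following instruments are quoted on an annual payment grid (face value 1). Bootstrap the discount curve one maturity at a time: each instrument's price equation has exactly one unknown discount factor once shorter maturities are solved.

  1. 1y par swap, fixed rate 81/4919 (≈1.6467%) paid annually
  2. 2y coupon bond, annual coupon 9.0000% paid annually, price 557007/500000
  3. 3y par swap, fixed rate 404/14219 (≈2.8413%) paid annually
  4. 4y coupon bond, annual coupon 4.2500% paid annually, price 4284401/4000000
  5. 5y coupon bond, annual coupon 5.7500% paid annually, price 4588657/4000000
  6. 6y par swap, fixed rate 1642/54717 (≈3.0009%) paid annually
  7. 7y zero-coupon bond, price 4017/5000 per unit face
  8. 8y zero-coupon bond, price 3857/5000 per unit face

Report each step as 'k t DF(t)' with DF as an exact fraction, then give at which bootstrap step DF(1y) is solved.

step 1 [1y] swap r/1=81/4919: DF=(1 − 81/4919·(0))/(1+81/4919) = 4919/5000 ≈ 0.983800
step 2 [2y] bond c/1=9/100: DF=(557007/500000 − 9/100·(0.983800))/(1+9/100) = 588/625 ≈ 0.940800
step 3 [3y] swap r/1=404/14219: DF=(1 − 404/14219·(0.983800+0.940800))/(1+404/14219) = 1149/1250 ≈ 0.919200
step 4 [4y] bond c/1=17/400: DF=(4284401/4000000 − 17/400·(0.983800+0.940800+0.919200))/(1+17/400) = 1823/2000 ≈ 0.911500
step 5 [5y] bond c/1=23/400: DF=(4588657/4000000 − 23/400·(0.983800+0.940800+0.919200+0.911500))/(1+23/400) = 4403/5000 ≈ 0.880600
step 6 [6y] swap r/1=1642/54717: DF=(1 − 1642/54717·(0.983800+0.940800+0.919200+0.911500+0.880600))/(1+1642/54717) = 4179/5000 ≈ 0.835800
step 7 [7y] zero: DF = P = 4017/5000 ≈ 0.803400
step 8 [8y] zero: DF = P = 3857/5000 ≈ 0.771400

1 1 4919/5000
2 2 588/625
3 3 1149/1250
4 4 1823/2000
5 5 4403/5000
6 6 4179/5000
7 7 4017/5000
8 8 3857/5000
DF(1y) is solved at step 1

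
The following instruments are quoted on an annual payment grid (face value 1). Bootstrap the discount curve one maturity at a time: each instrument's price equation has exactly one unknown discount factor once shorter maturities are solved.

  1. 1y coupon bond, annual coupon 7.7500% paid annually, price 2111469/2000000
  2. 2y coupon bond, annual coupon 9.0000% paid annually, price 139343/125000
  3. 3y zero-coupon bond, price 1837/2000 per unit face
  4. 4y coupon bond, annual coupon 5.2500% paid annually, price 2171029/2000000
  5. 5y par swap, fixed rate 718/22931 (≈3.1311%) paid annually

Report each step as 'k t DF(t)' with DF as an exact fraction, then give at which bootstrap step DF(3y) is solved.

1 1 4899/5000
2 2 4709/5000
3 3 1837/2000
4 4 8897/10000
5 5 2141/2500
DF(3y) is solved at step 3

step 1 [1y] bond c/1=31/400: DF=(2111469/2000000 − 31/400·(0))/(1+31/400) = 4899/5000 ≈ 0.979800
step 2 [2y] bond c/1=9/100: DF=(139343/125000 − 9/100·(0.979800))/(1+9/100) = 4709/5000 ≈ 0.941800
step 3 [3y] zero: DF = P = 1837/2000 ≈ 0.918500
step 4 [4y] bond c/1=21/400: DF=(2171029/2000000 − 21/400·(0.979800+0.941800+0.918500))/(1+21/400) = 8897/10000 ≈ 0.889700
step 5 [5y] swap r/1=718/22931: DF=(1 − 718/22931·(0.979800+0.941800+0.918500+0.889700))/(1+718/22931) = 2141/2500 ≈ 0.856400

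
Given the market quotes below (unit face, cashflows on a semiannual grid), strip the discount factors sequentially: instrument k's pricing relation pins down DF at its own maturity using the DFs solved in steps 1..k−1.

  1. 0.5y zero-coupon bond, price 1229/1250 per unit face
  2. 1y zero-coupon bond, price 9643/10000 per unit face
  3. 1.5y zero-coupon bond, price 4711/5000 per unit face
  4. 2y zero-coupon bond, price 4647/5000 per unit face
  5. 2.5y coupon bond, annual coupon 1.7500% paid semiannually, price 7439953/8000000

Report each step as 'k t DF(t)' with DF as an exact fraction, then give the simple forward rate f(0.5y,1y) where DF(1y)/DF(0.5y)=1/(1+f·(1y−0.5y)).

1 1/2 1229/1250
2 1 9643/10000
3 3/2 4711/5000
4 2 4647/5000
5 5/2 1111/1250
f(0.5y,1y) = ((1229/1250)/(9643/10000) − 1)/(1/2) = 378/9643 ≈ 3.9199%

step 1 [0.5y] zero: DF = P = 1229/1250 ≈ 0.983200
step 2 [1y] zero: DF = P = 9643/10000 ≈ 0.964300
step 3 [1.5y] zero: DF = P = 4711/5000 ≈ 0.942200
step 4 [2y] zero: DF = P = 4647/5000 ≈ 0.929400
step 5 [2.5y] bond c/2=7/800: DF=(7439953/8000000 − 7/800·(0.983200+0.964300+0.942200+0.929400))/(1+7/800) = 1111/1250 ≈ 0.888800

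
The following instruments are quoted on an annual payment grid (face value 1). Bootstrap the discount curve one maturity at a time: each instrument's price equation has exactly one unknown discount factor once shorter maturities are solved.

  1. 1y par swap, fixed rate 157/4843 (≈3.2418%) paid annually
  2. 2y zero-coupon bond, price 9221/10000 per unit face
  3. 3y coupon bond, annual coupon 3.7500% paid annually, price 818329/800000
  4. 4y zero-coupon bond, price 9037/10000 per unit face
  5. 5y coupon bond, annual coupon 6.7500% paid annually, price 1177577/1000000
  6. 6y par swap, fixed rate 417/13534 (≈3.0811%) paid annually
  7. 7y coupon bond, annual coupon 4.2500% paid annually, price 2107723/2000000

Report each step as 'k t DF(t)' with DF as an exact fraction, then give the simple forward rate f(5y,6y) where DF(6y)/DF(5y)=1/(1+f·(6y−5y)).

step 1 [1y] swap r/1=157/4843: DF=(1 − 157/4843·(0))/(1+157/4843) = 4843/5000 ≈ 0.968600
step 2 [2y] zero: DF = P = 9221/10000 ≈ 0.922100
step 3 [3y] bond c/1=3/80: DF=(818329/800000 − 3/80·(0.968600+0.922100))/(1+3/80) = 1147/1250 ≈ 0.917600
step 4 [4y] zero: DF = P = 9037/10000 ≈ 0.903700
step 5 [5y] bond c/1=27/400: DF=(1177577/1000000 − 27/400·(0.968600+0.922100+0.917600+0.903700))/(1+27/400) = 2171/2500 ≈ 0.868400
step 6 [6y] swap r/1=417/13534: DF=(1 − 417/13534·(0.968600+0.922100+0.917600+0.903700+0.868400))/(1+417/13534) = 2083/2500 ≈ 0.833200
step 7 [7y] bond c/1=17/400: DF=(2107723/2000000 − 17/400·(0.968600+0.922100+0.917600+0.903700+0.868400+0.833200))/(1+17/400) = 3951/5000 ≈ 0.790200

1 1 4843/5000
2 2 9221/10000
3 3 1147/1250
4 4 9037/10000
5 5 2171/2500
6 6 2083/2500
7 7 3951/5000
f(5y,6y) = ((2171/2500)/(2083/2500) − 1)/(1) = 88/2083 ≈ 4.2247%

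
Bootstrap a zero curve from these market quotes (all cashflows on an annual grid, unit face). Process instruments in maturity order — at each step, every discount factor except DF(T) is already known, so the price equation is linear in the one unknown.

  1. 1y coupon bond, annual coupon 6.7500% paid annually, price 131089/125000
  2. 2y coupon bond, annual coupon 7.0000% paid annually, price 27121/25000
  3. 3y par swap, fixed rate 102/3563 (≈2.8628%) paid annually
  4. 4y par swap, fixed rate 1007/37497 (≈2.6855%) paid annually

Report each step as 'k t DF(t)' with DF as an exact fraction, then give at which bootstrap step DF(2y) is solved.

1 1 614/625
2 2 1187/1250
3 3 574/625
4 4 8993/10000
DF(2y) is solved at step 2

step 1 [1y] bond c/1=27/400: DF=(131089/125000 − 27/400·(0))/(1+27/400) = 614/625 ≈ 0.982400
step 2 [2y] bond c/1=7/100: DF=(27121/25000 − 7/100·(0.982400))/(1+7/100) = 1187/1250 ≈ 0.949600
step 3 [3y] swap r/1=102/3563: DF=(1 − 102/3563·(0.982400+0.949600))/(1+102/3563) = 574/625 ≈ 0.918400
step 4 [4y] swap r/1=1007/37497: DF=(1 − 1007/37497·(0.982400+0.949600+0.918400))/(1+1007/37497) = 8993/10000 ≈ 0.899300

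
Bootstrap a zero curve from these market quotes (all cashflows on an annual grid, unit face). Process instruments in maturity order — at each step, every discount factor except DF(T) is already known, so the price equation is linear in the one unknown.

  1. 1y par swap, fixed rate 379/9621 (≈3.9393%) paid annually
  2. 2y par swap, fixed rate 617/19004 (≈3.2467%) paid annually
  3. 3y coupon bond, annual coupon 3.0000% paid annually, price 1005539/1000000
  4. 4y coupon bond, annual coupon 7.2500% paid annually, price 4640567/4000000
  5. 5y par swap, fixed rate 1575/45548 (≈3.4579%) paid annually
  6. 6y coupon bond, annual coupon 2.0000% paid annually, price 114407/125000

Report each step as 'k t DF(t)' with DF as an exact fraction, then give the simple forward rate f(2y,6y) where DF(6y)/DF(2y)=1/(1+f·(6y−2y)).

1 1 9621/10000
2 2 9383/10000
3 3 9209/10000
4 4 891/1000
5 5 337/400
6 6 101/125
f(2y,6y) = ((9383/10000)/(101/125) − 1)/(4) = 1303/32320 ≈ 4.0316%

step 1 [1y] swap r/1=379/9621: DF=(1 − 379/9621·(0))/(1+379/9621) = 9621/10000 ≈ 0.962100
step 2 [2y] swap r/1=617/19004: DF=(1 − 617/19004·(0.962100))/(1+617/19004) = 9383/10000 ≈ 0.938300
step 3 [3y] bond c/1=3/100: DF=(1005539/1000000 − 3/100·(0.962100+0.938300))/(1+3/100) = 9209/10000 ≈ 0.920900
step 4 [4y] bond c/1=29/400: DF=(4640567/4000000 − 29/400·(0.962100+0.938300+0.920900))/(1+29/400) = 891/1000 ≈ 0.891000
step 5 [5y] swap r/1=1575/45548: DF=(1 − 1575/45548·(0.962100+0.938300+0.920900+0.891000))/(1+1575/45548) = 337/400 ≈ 0.842500
step 6 [6y] bond c/1=1/50: DF=(114407/125000 − 1/50·(0.962100+0.938300+0.920900+0.891000+0.842500))/(1+1/50) = 101/125 ≈ 0.808000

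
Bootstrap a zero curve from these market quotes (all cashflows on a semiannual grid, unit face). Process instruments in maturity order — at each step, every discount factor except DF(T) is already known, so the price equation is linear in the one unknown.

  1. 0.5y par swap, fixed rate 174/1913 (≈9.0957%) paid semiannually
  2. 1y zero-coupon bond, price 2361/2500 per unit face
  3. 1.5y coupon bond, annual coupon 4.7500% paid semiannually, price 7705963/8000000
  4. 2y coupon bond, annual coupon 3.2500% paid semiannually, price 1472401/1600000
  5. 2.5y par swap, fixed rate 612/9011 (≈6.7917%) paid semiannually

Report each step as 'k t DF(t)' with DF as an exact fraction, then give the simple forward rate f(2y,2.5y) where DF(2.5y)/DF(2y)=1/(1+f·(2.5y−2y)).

1 1/2 1913/2000
2 1 2361/2500
3 3/2 1121/1250
4 2 538/625
5 5/2 847/1000
f(2y,2.5y) = ((538/625)/(847/1000) − 1)/(1/2) = 138/4235 ≈ 3.2586%

step 1 [0.5y] swap r/2=87/1913: DF=(1 − 87/1913·(0))/(1+87/1913) = 1913/2000 ≈ 0.956500
step 2 [1y] zero: DF = P = 2361/2500 ≈ 0.944400
step 3 [1.5y] bond c/2=19/800: DF=(7705963/8000000 − 19/800·(0.956500+0.944400))/(1+19/800) = 1121/1250 ≈ 0.896800
step 4 [2y] bond c/2=13/800: DF=(1472401/1600000 − 13/800·(0.956500+0.944400+0.896800))/(1+13/800) = 538/625 ≈ 0.860800
step 5 [2.5y] swap r/2=306/9011: DF=(1 − 306/9011·(0.956500+0.944400+0.896800+0.860800))/(1+306/9011) = 847/1000 ≈ 0.847000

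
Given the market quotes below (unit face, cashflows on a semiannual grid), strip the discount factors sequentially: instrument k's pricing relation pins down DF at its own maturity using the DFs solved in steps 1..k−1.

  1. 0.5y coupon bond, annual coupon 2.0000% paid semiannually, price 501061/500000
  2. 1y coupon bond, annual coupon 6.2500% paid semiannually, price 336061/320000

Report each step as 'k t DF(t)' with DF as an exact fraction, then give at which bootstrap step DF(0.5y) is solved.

step 1 [0.5y] bond c/2=1/100: DF=(501061/500000 − 1/100·(0))/(1+1/100) = 4961/5000 ≈ 0.992200
step 2 [1y] bond c/2=1/32: DF=(336061/320000 − 1/32·(0.992200))/(1+1/32) = 9883/10000 ≈ 0.988300

1 1/2 4961/5000
2 1 9883/10000
DF(0.5y) is solved at step 1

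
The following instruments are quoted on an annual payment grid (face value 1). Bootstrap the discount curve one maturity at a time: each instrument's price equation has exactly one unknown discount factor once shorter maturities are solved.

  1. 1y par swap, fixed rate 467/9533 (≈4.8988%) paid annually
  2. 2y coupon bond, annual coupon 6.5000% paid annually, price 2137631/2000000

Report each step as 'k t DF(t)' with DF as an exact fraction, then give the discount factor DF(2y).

1 1 9533/10000
2 2 4727/5000
DF(2y) = 4727/5000 ≈ 0.945400

step 1 [1y] swap r/1=467/9533: DF=(1 − 467/9533·(0))/(1+467/9533) = 9533/10000 ≈ 0.953300
step 2 [2y] bond c/1=13/200: DF=(2137631/2000000 − 13/200·(0.953300))/(1+13/200) = 4727/5000 ≈ 0.945400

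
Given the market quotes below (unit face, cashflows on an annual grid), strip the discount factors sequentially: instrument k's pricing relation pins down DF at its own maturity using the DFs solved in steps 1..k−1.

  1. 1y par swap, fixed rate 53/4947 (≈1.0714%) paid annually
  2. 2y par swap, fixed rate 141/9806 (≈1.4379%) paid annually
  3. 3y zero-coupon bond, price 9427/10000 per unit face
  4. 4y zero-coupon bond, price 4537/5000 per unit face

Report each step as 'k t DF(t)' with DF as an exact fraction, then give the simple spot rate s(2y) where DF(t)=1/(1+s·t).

1 1 4947/5000
2 2 4859/5000
3 3 9427/10000
4 4 4537/5000
s(2y) = (1/(4859/5000) − 1)/(2) = 141/9718 ≈ 1.4509%

step 1 [1y] swap r/1=53/4947: DF=(1 − 53/4947·(0))/(1+53/4947) = 4947/5000 ≈ 0.989400
step 2 [2y] swap r/1=141/9806: DF=(1 − 141/9806·(0.989400))/(1+141/9806) = 4859/5000 ≈ 0.971800
step 3 [3y] zero: DF = P = 9427/10000 ≈ 0.942700
step 4 [4y] zero: DF = P = 4537/5000 ≈ 0.907400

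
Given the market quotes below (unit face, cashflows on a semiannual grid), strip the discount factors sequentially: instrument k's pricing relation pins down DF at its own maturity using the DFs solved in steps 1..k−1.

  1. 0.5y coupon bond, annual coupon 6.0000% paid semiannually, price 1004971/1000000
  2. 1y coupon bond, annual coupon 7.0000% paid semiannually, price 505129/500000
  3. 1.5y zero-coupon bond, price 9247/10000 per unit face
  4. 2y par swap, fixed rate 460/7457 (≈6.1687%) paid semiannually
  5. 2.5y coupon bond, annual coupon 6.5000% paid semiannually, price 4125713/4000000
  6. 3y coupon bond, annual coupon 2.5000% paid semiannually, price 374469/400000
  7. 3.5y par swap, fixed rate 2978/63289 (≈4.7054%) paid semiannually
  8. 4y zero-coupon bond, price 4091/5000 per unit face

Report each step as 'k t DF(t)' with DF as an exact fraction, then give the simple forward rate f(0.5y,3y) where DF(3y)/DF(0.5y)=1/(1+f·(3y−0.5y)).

1 1/2 9757/10000
2 1 9431/10000
3 3/2 9247/10000
4 2 177/200
5 5/2 551/625
6 3 8677/10000
7 7/2 8511/10000
8 4 4091/5000
f(0.5y,3y) = ((9757/10000)/(8677/10000) − 1)/(5/2) = 432/8677 ≈ 4.9787%

step 1 [0.5y] bond c/2=3/100: DF=(1004971/1000000 − 3/100·(0))/(1+3/100) = 9757/10000 ≈ 0.975700
step 2 [1y] bond c/2=7/200: DF=(505129/500000 − 7/200·(0.975700))/(1+7/200) = 9431/10000 ≈ 0.943100
step 3 [1.5y] zero: DF = P = 9247/10000 ≈ 0.924700
step 4 [2y] swap r/2=230/7457: DF=(1 − 230/7457·(0.975700+0.943100+0.924700))/(1+230/7457) = 177/200 ≈ 0.885000
step 5 [2.5y] bond c/2=13/400: DF=(4125713/4000000 − 13/400·(0.975700+0.943100+0.924700+0.885000))/(1+13/400) = 551/625 ≈ 0.881600
step 6 [3y] bond c/2=1/80: DF=(374469/400000 − 1/80·(0.975700+0.943100+0.924700+0.885000+0.881600))/(1+1/80) = 8677/10000 ≈ 0.867700
step 7 [3.5y] swap r/2=1489/63289: DF=(1 − 1489/63289·(0.975700+0.943100+0.924700+0.885000+0.881600+0.867700))/(1+1489/63289) = 8511/10000 ≈ 0.851100
step 8 [4y] zero: DF = P = 4091/5000 ≈ 0.818200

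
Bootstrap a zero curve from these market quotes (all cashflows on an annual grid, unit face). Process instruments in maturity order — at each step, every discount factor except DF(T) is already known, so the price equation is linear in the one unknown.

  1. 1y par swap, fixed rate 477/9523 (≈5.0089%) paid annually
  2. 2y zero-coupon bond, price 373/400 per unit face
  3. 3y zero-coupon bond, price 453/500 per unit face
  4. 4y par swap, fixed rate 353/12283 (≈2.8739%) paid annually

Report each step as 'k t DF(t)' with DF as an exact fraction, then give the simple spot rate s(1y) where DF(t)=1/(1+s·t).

1 1 9523/10000
2 2 373/400
3 3 453/500
4 4 8941/10000
s(1y) = (1/(9523/10000) − 1)/(1) = 477/9523 ≈ 5.0089%

step 1 [1y] swap r/1=477/9523: DF=(1 − 477/9523·(0))/(1+477/9523) = 9523/10000 ≈ 0.952300
step 2 [2y] zero: DF = P = 373/400 ≈ 0.932500
step 3 [3y] zero: DF = P = 453/500 ≈ 0.906000
step 4 [4y] swap r/1=353/12283: DF=(1 − 353/12283·(0.952300+0.932500+0.906000))/(1+353/12283) = 8941/10000 ≈ 0.894100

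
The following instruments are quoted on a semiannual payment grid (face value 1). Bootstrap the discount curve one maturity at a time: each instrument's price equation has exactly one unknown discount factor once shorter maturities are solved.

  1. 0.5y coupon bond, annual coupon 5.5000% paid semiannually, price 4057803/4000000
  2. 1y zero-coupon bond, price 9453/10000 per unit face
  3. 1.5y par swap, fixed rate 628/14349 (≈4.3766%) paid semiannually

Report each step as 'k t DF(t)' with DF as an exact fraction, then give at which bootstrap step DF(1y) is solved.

step 1 [0.5y] bond c/2=11/400: DF=(4057803/4000000 − 11/400·(0))/(1+11/400) = 9873/10000 ≈ 0.987300
step 2 [1y] zero: DF = P = 9453/10000 ≈ 0.945300
step 3 [1.5y] swap r/2=314/14349: DF=(1 − 314/14349·(0.987300+0.945300))/(1+314/14349) = 2343/2500 ≈ 0.937200

1 1/2 9873/10000
2 1 9453/10000
3 3/2 2343/2500
DF(1y) is solved at step 2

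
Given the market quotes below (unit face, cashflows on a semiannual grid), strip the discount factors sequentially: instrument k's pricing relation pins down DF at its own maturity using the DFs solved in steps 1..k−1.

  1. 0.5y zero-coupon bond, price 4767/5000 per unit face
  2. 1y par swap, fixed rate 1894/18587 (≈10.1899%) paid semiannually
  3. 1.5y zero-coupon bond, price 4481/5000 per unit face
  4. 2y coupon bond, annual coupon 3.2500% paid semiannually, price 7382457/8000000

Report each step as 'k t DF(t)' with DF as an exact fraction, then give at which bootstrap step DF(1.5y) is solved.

1 1/2 4767/5000
2 1 9053/10000
3 3/2 4481/5000
4 2 108/125
DF(1.5y) is solved at step 3

step 1 [0.5y] zero: DF = P = 4767/5000 ≈ 0.953400
step 2 [1y] swap r/2=947/18587: DF=(1 − 947/18587·(0.953400))/(1+947/18587) = 9053/10000 ≈ 0.905300
step 3 [1.5y] zero: DF = P = 4481/5000 ≈ 0.896200
step 4 [2y] bond c/2=13/800: DF=(7382457/8000000 − 13/800·(0.953400+0.905300+0.896200))/(1+13/800) = 108/125 ≈ 0.864000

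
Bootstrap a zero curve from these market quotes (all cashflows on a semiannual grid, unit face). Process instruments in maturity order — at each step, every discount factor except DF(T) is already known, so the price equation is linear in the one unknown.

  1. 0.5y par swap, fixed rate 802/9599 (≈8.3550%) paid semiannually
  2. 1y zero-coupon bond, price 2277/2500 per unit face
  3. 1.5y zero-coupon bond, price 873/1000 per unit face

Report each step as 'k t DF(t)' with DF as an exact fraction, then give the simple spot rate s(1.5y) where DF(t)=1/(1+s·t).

step 1 [0.5y] swap r/2=401/9599: DF=(1 − 401/9599·(0))/(1+401/9599) = 9599/10000 ≈ 0.959900
step 2 [1y] zero: DF = P = 2277/2500 ≈ 0.910800
step 3 [1.5y] zero: DF = P = 873/1000 ≈ 0.873000

1 1/2 9599/10000
2 1 2277/2500
3 3/2 873/1000
s(1.5y) = (1/(873/1000) − 1)/(3/2) = 254/2619 ≈ 9.6984%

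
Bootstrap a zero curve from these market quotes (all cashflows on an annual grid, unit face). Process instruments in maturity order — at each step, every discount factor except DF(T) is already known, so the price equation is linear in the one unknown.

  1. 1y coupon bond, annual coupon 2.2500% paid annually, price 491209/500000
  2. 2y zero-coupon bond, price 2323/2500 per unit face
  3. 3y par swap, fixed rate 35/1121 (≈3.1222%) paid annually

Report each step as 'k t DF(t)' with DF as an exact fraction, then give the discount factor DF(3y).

step 1 [1y] bond c/1=9/400: DF=(491209/500000 − 9/400·(0))/(1+9/400) = 1201/1250 ≈ 0.960800
step 2 [2y] zero: DF = P = 2323/2500 ≈ 0.929200
step 3 [3y] swap r/1=35/1121: DF=(1 − 35/1121·(0.960800+0.929200))/(1+35/1121) = 73/80 ≈ 0.912500

1 1 1201/1250
2 2 2323/2500
3 3 73/80
DF(3y) = 73/80 ≈ 0.912500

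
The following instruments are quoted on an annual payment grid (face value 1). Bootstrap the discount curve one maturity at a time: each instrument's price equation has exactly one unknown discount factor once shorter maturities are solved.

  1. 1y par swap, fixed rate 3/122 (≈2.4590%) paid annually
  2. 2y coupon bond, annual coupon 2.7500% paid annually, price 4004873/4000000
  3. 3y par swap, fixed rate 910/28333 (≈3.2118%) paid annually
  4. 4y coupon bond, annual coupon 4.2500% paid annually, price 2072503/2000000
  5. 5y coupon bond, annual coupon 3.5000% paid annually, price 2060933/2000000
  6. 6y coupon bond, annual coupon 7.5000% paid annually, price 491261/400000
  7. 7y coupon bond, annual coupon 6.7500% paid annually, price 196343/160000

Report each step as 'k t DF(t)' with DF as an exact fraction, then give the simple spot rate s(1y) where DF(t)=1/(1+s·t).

1 1 122/125
2 2 9483/10000
3 3 909/1000
4 4 1757/2000
5 5 8701/10000
6 6 2057/2500
7 7 4039/5000
s(1y) = (1/(122/125) − 1)/(1) = 3/122 ≈ 2.4590%

step 1 [1y] swap r/1=3/122: DF=(1 − 3/122·(0))/(1+3/122) = 122/125 ≈ 0.976000
step 2 [2y] bond c/1=11/400: DF=(4004873/4000000 − 11/400·(0.976000))/(1+11/400) = 9483/10000 ≈ 0.948300
step 3 [3y] swap r/1=910/28333: DF=(1 − 910/28333·(0.976000+0.948300))/(1+910/28333) = 909/1000 ≈ 0.909000
step 4 [4y] bond c/1=17/400: DF=(2072503/2000000 − 17/400·(0.976000+0.948300+0.909000))/(1+17/400) = 1757/2000 ≈ 0.878500
step 5 [5y] bond c/1=7/200: DF=(2060933/2000000 − 7/200·(0.976000+0.948300+0.909000+0.878500))/(1+7/200) = 8701/10000 ≈ 0.870100
step 6 [6y] bond c/1=3/40: DF=(491261/400000 − 3/40·(0.976000+0.948300+0.909000+0.878500+0.870100))/(1+3/40) = 2057/2500 ≈ 0.822800
step 7 [7y] bond c/1=27/400: DF=(196343/160000 − 27/400·(0.976000+0.948300+0.909000+0.878500+0.870100+0.822800))/(1+27/400) = 4039/5000 ≈ 0.807800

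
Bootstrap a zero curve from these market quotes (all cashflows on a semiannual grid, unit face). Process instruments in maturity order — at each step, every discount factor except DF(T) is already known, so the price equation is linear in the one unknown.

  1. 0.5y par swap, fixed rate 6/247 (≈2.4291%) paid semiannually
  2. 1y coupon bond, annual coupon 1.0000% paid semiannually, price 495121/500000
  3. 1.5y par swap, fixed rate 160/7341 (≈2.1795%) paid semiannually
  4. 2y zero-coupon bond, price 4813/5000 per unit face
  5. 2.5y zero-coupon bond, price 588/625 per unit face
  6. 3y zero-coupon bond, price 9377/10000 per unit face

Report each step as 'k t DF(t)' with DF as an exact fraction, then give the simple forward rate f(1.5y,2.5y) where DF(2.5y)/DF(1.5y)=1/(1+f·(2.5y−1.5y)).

1 1/2 247/250
2 1 2451/2500
3 3/2 121/125
4 2 4813/5000
5 5/2 588/625
6 3 9377/10000
f(1.5y,2.5y) = ((121/125)/(588/625) − 1)/(1) = 17/588 ≈ 2.8912%

step 1 [0.5y] swap r/2=3/247: DF=(1 − 3/247·(0))/(1+3/247) = 247/250 ≈ 0.988000
step 2 [1y] bond c/2=1/200: DF=(495121/500000 − 1/200·(0.988000))/(1+1/200) = 2451/2500 ≈ 0.980400
step 3 [1.5y] swap r/2=80/7341: DF=(1 − 80/7341·(0.988000+0.980400))/(1+80/7341) = 121/125 ≈ 0.968000
step 4 [2y] zero: DF = P = 4813/5000 ≈ 0.962600
step 5 [2.5y] zero: DF = P = 588/625 ≈ 0.940800
step 6 [3y] zero: DF = P = 9377/10000 ≈ 0.937700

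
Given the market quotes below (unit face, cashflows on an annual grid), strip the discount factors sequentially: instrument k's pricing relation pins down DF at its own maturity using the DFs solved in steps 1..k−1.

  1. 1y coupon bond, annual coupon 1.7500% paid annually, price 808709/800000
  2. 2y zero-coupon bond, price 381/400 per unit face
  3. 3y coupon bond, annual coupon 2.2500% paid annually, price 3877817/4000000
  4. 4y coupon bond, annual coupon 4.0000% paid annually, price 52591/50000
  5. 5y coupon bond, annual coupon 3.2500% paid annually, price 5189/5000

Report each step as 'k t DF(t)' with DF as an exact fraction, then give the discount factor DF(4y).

step 1 [1y] bond c/1=7/400: DF=(808709/800000 − 7/400·(0))/(1+7/400) = 1987/2000 ≈ 0.993500
step 2 [2y] zero: DF = P = 381/400 ≈ 0.952500
step 3 [3y] bond c/1=9/400: DF=(3877817/4000000 − 9/400·(0.993500+0.952500))/(1+9/400) = 9053/10000 ≈ 0.905300
step 4 [4y] bond c/1=1/25: DF=(52591/50000 − 1/25·(0.993500+0.952500+0.905300))/(1+1/25) = 9017/10000 ≈ 0.901700
step 5 [5y] bond c/1=13/400: DF=(5189/5000 − 13/400·(0.993500+0.952500+0.905300+0.901700))/(1+13/400) = 887/1000 ≈ 0.887000

1 1 1987/2000
2 2 381/400
3 3 9053/10000
4 4 9017/10000
5 5 887/1000
DF(4y) = 9017/10000 ≈ 0.901700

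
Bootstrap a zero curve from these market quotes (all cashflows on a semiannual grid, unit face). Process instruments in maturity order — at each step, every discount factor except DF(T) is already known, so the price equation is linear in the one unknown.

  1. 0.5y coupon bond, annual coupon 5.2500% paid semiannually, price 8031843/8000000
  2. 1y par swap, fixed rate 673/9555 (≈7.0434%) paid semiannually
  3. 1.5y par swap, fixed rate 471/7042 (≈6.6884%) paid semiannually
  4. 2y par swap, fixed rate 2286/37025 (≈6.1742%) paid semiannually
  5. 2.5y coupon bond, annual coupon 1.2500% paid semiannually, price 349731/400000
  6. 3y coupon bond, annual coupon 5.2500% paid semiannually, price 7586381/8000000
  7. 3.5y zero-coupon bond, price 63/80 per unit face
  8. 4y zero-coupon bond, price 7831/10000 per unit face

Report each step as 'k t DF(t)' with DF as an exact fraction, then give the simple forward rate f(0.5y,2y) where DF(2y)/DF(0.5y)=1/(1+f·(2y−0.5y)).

1 1/2 9783/10000
2 1 9327/10000
3 3/2 4529/5000
4 2 8857/10000
5 5/2 8459/10000
6 3 8077/10000
7 7/2 63/80
8 4 7831/10000
f(0.5y,2y) = ((9783/10000)/(8857/10000) − 1)/(3/2) = 1852/26571 ≈ 6.9700%

step 1 [0.5y] bond c/2=21/800: DF=(8031843/8000000 − 21/800·(0))/(1+21/800) = 9783/10000 ≈ 0.978300
step 2 [1y] swap r/2=673/19110: DF=(1 − 673/19110·(0.978300))/(1+673/19110) = 9327/10000 ≈ 0.932700
step 3 [1.5y] swap r/2=471/14084: DF=(1 − 471/14084·(0.978300+0.932700))/(1+471/14084) = 4529/5000 ≈ 0.905800
step 4 [2y] swap r/2=1143/37025: DF=(1 − 1143/37025·(0.978300+0.932700+0.905800))/(1+1143/37025) = 8857/10000 ≈ 0.885700
step 5 [2.5y] bond c/2=1/160: DF=(349731/400000 − 1/160·(0.978300+0.932700+0.905800+0.885700))/(1+1/160) = 8459/10000 ≈ 0.845900
step 6 [3y] bond c/2=21/800: DF=(7586381/8000000 − 21/800·(0.978300+0.932700+0.905800+0.885700+0.845900))/(1+21/800) = 8077/10000 ≈ 0.807700
step 7 [3.5y] zero: DF = P = 63/80 ≈ 0.787500
step 8 [4y] zero: DF = P = 7831/10000 ≈ 0.783100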